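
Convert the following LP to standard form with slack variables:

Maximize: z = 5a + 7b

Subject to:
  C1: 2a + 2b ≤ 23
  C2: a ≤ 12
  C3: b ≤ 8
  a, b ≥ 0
max z = 5a + 7b

s.t.
  2a + 2b + s1 = 23
  a + s2 = 12
  b + s3 = 8
  a, b, s1, s2, s3 ≥ 0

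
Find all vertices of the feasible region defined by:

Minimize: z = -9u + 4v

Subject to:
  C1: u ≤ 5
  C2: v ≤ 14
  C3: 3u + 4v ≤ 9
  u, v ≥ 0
Each vertex is the intersection of two constraint boundaries that also satisfies all remaining constraints:
  u = 0 and v = 0 → (0, 0)
  3u + 4v = 9 and v = 0 → (3, 0)
  3u + 4v = 9 and u = 0 → (0, 2.25)

Vertices: (0, 0), (3, 0), (0, 2.25)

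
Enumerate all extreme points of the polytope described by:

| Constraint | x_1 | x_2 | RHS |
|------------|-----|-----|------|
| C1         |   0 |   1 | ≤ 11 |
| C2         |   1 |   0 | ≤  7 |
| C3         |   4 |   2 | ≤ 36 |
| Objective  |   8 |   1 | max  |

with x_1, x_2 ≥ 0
Each vertex is the intersection of two constraint boundaries that also satisfies all remaining constraints:
  x_1 = 0 and x_2 = 0 → (0, 0)
  x_1 = 7 and x_2 = 0 → (7, 0)
  x_1 = 7 and 4x_1 + 2x_2 = 36 → (7, 4)
  x_2 = 11 and 4x_1 + 2x_2 = 36 → (3.5, 11)
  x_2 = 11 and x_1 = 0 → (0, 11)

Vertices: (0, 0), (7, 0), (7, 4), (3.5, 11), (0, 11)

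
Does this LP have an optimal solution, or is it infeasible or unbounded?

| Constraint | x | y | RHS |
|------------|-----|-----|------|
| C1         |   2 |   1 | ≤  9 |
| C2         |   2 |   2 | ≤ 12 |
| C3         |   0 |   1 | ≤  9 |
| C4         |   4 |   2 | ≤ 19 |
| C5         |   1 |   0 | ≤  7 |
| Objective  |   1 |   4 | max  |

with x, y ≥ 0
The point (0, 6) satisfies every constraint, so the LP is feasible; the constraints give x ≤ 7 and y ≤ 9, which with x, y ≥ 0 keep the feasible region inside a bounded box. A feasible, bounded LP attains a finite optimum at a vertex.

Bounded optimum: z* = 24 at (0, 6).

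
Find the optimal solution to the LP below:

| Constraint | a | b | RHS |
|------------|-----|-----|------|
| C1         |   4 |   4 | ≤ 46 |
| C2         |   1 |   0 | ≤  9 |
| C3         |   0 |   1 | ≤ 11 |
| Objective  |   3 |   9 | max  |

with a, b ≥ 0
Each vertex is the intersection of two constraint boundaries that also satisfies all remaining constraints:
  a = 0 and b = 0 → (0, 0)
  a = 9 and b = 0 → (9, 0)
  4a + 4b = 46 and a = 9 → (9, 2.5)
  4a + 4b = 46 and b = 11 → (0.5, 11)
  b = 11 and a = 0 → (0, 11)

Evaluating z = 3a + 9b at each vertex:
  (0, 0): z = 0
  (9, 0): z = 27
  (9, 2.5): z = 49.5
  (0.5, 11): z = 100.5
  (0, 11): z = 99

The maximum is at (0.5, 11) with z = 100.5.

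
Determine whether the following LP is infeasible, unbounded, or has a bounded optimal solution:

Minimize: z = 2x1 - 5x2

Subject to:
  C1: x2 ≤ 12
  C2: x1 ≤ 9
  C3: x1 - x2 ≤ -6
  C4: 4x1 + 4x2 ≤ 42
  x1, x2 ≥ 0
The point (0, 10.5) satisfies every constraint, so the LP is feasible; the constraints give x1 ≤ 9 and x2 ≤ 12, which with x1, x2 ≥ 0 keep the feasible region inside a bounded box. A feasible, bounded LP attains a finite optimum at a vertex.

The LP has an optimal solution: (0, 10.5) with z = -52.5.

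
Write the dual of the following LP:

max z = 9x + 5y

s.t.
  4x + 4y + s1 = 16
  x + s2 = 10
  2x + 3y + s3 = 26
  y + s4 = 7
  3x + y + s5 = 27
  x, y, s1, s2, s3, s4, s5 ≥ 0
Minimize: z = 16y1 + 10y2 + 26y3 + 7y4 + 27y5

Subject to:
  C1: -4y1 - y2 - 2y3 - 3y5 ≤ -9
  C2: -4y1 - 3y3 - y4 - y5 ≤ -5
  y1, y2, y3, y4, y5 ≥ 0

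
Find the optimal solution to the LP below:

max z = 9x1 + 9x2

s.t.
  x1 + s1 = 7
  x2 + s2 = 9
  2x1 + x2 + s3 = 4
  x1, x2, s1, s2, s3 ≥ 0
x1 = 0, x2 = 4, z = 36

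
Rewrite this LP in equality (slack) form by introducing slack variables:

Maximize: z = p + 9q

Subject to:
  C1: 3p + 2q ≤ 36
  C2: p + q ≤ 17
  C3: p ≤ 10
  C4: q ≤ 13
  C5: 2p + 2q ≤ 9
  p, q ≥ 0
max z = p + 9q

s.t.
  3p + 2q + s1 = 36
  p + q + s2 = 17
  p + s3 = 10
  q + s4 = 13
  2p + 2q + s5 = 9
  p, q, s1, s2, s3, s4, s5 ≥ 0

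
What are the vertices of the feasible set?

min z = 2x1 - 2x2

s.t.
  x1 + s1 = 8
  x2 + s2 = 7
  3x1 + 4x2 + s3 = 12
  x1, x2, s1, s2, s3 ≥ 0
Each vertex is the intersection of two constraint boundaries that also satisfies all remaining constraints:
  x1 = 0 and x2 = 0 → (0, 0)
  3x1 + 4x2 = 12 and x2 = 0 → (4, 0)
  3x1 + 4x2 = 12 and x1 = 0 → (0, 3)

Vertices: (0, 0), (4, 0), (0, 3)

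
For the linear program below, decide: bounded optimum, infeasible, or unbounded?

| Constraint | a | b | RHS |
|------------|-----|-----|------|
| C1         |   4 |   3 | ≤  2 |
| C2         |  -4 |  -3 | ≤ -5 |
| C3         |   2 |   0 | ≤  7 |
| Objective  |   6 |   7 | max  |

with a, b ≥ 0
C1 requires 4a + 3b ≤ 2, while C2 (-4a - 3b ≤ -5) is equivalent to 4a + 3b ≥ 5. Together they would need 5 ≤ 4a + 3b ≤ 2, which is impossible since 5 > 2. No point satisfies all constraints.

The feasible region is empty; the LP is infeasible.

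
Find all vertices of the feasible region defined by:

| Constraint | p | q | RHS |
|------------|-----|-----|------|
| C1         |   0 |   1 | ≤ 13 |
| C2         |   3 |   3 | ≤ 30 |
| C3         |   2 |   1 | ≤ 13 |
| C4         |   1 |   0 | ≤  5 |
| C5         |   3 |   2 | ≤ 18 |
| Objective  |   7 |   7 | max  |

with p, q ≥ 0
Each vertex is the intersection of two constraint boundaries that also satisfies all remaining constraints:
  p = 0 and q = 0 → (0, 0)
  p = 5 and q = 0 → (5, 0)
  p = 5 and 3p + 2q = 18 → (5, 1.5)
  3p + 2q = 18 and p = 0 → (0, 9)

Vertices: (0, 0), (5, 0), (5, 1.5), (0, 9)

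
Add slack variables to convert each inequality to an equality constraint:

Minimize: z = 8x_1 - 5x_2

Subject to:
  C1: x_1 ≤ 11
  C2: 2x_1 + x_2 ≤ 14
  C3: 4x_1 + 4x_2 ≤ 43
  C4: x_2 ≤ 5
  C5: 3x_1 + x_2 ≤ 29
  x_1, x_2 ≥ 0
min z = 8x_1 - 5x_2

s.t.
  x_1 + s1 = 11
  2x_1 + x_2 + s2 = 14
  4x_1 + 4x_2 + s3 = 43
  x_2 + s4 = 5
  3x_1 + x_2 + s5 = 29
  x_1, x_2, s1, s2, s3, s4, s5 ≥ 0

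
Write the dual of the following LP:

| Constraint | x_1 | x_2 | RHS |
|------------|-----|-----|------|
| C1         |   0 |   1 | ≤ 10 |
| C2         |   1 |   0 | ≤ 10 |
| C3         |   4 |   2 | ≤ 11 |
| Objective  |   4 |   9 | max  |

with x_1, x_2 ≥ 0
Minimize: z = 10y1 + 10y2 + 11y3

Subject to:
  C1: -y2 - 4y3 ≤ -4
  C2: -y1 - 2y3 ≤ -9
  y1, y2, y3 ≥ 0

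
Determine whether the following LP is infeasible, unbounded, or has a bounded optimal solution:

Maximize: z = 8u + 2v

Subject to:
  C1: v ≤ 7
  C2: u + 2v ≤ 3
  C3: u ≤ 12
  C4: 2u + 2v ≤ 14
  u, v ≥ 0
The point (3, 0) satisfies every constraint, so the LP is feasible; the constraints give u ≤ 12 and v ≤ 7, which with u, v ≥ 0 keep the feasible region inside a bounded box. A feasible, bounded LP attains a finite optimum at a vertex.

The LP has an optimal solution: (3, 0) with z = 24.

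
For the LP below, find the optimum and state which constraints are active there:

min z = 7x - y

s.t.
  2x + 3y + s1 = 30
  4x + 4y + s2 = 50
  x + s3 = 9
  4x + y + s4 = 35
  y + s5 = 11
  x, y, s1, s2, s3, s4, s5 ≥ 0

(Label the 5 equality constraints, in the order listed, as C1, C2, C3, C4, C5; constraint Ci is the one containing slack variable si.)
Optimal: x = 0, y = 10
Binding: C1, x ≥ 0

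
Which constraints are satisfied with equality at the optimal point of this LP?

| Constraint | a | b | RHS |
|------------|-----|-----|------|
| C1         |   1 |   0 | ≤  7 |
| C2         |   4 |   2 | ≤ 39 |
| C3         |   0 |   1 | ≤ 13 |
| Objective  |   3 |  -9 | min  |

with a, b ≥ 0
Optimal: a = 0, b = 13
Slack at optimum:
  C1: slack = 7
  C2: slack = 13
  C3: slack = 0 (binding)
  a ≥ 0: a = 0 (binding)
  b ≥ 0: b = 13
Binding constraints: C3, a ≥ 0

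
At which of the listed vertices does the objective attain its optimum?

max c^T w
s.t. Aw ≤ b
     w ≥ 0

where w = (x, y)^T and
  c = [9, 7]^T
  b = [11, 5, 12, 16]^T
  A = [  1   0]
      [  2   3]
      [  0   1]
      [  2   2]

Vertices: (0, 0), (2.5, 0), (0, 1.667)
Evaluating z = 9x + 7y at each vertex:
  (0, 0): z = 0
  (2.5, 0): z = 22.5
  (0, 1.667): z = 11.67

The largest value is z = 22.5, attained at (2.5, 0).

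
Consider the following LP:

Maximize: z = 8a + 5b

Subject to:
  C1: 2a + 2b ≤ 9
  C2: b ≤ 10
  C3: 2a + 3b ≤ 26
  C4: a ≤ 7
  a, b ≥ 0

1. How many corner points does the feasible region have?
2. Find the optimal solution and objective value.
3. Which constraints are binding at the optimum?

1. 3
2. a = 4.5, b = 0, z = 36
3. C1, b ≥ 0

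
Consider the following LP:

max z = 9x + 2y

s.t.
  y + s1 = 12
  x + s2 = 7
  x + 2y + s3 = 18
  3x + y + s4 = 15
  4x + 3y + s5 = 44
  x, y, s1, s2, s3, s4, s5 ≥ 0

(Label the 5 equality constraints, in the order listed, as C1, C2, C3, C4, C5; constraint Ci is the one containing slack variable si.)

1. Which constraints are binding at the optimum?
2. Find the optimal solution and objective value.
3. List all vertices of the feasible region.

1. C4, y ≥ 0
2. x = 5, y = 0, z = 45
3. (0, 0), (5, 0), (2.4, 7.8), (0, 9)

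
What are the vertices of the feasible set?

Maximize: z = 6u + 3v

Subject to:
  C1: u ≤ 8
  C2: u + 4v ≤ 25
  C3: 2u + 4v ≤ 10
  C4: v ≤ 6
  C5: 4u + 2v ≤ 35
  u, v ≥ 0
Each vertex is the intersection of two constraint boundaries that also satisfies all remaining constraints:
  u = 0 and v = 0 → (0, 0)
  2u + 4v = 10 and v = 0 → (5, 0)
  2u + 4v = 10 and u = 0 → (0, 2.5)

Vertices: (0, 0), (5, 0), (0, 2.5)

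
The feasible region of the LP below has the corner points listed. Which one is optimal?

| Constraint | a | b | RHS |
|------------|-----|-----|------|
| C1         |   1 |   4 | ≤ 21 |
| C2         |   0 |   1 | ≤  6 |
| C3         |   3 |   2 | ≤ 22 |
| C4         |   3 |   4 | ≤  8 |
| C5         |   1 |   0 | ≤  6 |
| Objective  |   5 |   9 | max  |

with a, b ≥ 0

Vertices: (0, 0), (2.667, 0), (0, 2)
Evaluating z = 5a + 9b at each vertex:
  (0, 0): z = 0
  (2.667, 0): z = 13.33
  (0, 2): z = 18

The largest value is z = 18, attained at (0, 2).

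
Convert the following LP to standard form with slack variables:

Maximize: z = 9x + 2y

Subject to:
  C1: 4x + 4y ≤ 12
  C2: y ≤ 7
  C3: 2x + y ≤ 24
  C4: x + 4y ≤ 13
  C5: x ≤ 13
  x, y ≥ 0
max z = 9x + 2y

s.t.
  4x + 4y + s1 = 12
  y + s2 = 7
  2x + y + s3 = 24
  x + 4y + s4 = 13
  x + s5 = 13
  x, y, s1, s2, s3, s4, s5 ≥ 0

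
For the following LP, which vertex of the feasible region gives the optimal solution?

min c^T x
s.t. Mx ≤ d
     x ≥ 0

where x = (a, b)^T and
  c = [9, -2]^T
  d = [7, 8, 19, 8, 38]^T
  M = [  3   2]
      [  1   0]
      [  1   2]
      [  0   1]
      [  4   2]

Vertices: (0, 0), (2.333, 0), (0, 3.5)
Evaluating z = 9a - 2b at each vertex:
  (0, 0): z = 0
  (2.333, 0): z = 21
  (0, 3.5): z = -7

The smallest value is z = -7, attained at (0, 3.5).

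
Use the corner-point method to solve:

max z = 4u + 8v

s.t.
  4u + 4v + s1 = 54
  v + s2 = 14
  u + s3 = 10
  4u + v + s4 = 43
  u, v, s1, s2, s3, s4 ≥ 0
Each vertex is the intersection of two constraint boundaries that also satisfies all remaining constraints:
  u = 0 and v = 0 → (0, 0)
  u = 10 and v = 0 → (10, 0)
  u = 10 and 4u + v = 43 → (10, 3)
  4u + 4v = 54 and 4u + v = 43 → (9.833, 3.667)
  4u + 4v = 54 and u = 0 → (0, 13.5)

Evaluating z = 4u + 8v at each vertex:
  (0, 0): z = 0
  (10, 0): z = 40
  (10, 3): z = 64
  (9.833, 3.667): z = 68.67
  (0, 13.5): z = 108

The maximum is at (0, 13.5) with z = 108.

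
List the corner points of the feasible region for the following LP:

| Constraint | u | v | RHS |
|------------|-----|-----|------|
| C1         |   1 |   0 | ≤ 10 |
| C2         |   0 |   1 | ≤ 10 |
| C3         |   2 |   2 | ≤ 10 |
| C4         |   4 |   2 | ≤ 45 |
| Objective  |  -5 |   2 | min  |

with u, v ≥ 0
Each vertex is the intersection of two constraint boundaries that also satisfies all remaining constraints:
  u = 0 and v = 0 → (0, 0)
  2u + 2v = 10 and v = 0 → (5, 0)
  2u + 2v = 10 and u = 0 → (0, 5)

Vertices: (0, 0), (5, 0), (0, 5)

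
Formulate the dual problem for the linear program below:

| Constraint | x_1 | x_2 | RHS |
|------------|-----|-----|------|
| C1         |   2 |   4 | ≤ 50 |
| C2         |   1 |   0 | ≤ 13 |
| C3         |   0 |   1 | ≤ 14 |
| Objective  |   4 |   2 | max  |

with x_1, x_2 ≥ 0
Minimize: z = 50y1 + 13y2 + 14y3

Subject to:
  C1: -2y1 - y2 ≤ -4
  C2: -4y1 - y3 ≤ -2
  y1, y2, y3 ≥ 0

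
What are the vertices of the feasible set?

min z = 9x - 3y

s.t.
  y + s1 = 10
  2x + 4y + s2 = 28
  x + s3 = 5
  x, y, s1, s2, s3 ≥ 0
Each vertex is the intersection of two constraint boundaries that also satisfies all remaining constraints:
  x = 0 and y = 0 → (0, 0)
  x = 5 and y = 0 → (5, 0)
  2x + 4y = 28 and x = 5 → (5, 4.5)
  2x + 4y = 28 and x = 0 → (0, 7)

Vertices: (0, 0), (5, 0), (5, 4.5), (0, 7)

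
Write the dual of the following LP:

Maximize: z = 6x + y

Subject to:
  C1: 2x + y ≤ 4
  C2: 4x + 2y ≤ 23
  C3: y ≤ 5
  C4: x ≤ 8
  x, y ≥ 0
Minimize: z = 4y1 + 23y2 + 5y3 + 8y4

Subject to:
  C1: -2y1 - 4y2 - y4 ≤ -6
  C2: -y1 - 2y2 - y3 ≤ -1
  y1, y2, y3, y4 ≥ 0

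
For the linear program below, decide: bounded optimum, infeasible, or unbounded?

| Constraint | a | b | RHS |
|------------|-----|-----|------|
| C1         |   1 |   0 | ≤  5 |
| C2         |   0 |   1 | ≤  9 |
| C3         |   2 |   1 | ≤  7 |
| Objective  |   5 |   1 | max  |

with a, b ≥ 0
The point (3.5, 0) satisfies every constraint, so the LP is feasible; the constraints give a ≤ 5 and b ≤ 9, which with a, b ≥ 0 keep the feasible region inside a bounded box. A feasible, bounded LP attains a finite optimum at a vertex.

Evaluating z = 5a + b at each vertex:
  (0, 0): z = 0
  (3.5, 0): z = 17.5
  (0, 7): z = 7

The LP has an optimal solution: (3.5, 0) with z = 17.5.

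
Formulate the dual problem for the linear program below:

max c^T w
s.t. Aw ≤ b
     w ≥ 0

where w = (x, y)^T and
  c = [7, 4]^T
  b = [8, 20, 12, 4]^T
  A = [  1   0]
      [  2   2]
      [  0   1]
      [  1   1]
Minimize: z = 8y1 + 20y2 + 12y3 + 4y4

Subject to:
  C1: -y1 - 2y2 - y4 ≤ -7
  C2: -2y2 - y3 - y4 ≤ -4
  y1, y2, y3, y4 ≥ 0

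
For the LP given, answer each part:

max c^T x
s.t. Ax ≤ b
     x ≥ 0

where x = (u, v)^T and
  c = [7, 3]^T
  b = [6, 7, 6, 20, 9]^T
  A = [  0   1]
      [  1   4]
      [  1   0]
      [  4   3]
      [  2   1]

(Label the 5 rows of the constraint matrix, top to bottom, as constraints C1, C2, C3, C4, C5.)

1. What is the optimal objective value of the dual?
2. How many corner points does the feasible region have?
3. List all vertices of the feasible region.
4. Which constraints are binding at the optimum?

1. 31.5 (by strong duality, equal to the primal optimum)
2. 4
3. (0, 0), (4.5, 0), (4.143, 0.7143), (0, 1.75)
4. C5, v ≥ 0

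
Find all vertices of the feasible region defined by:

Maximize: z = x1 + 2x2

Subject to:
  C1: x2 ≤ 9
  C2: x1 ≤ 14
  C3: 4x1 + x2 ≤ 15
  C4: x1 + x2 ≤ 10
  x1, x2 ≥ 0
Each vertex is the intersection of two constraint boundaries that also satisfies all remaining constraints:
  x1 = 0 and x2 = 0 → (0, 0)
  4x1 + x2 = 15 and x2 = 0 → (3.75, 0)
  4x1 + x2 = 15 and x1 + x2 = 10 → (1.667, 8.333)
  x2 = 9 and x1 + x2 = 10 → (1, 9)
  x2 = 9 and x1 = 0 → (0, 9)

Vertices: (0, 0), (3.75, 0), (1.667, 8.333), (1, 9), (0, 9)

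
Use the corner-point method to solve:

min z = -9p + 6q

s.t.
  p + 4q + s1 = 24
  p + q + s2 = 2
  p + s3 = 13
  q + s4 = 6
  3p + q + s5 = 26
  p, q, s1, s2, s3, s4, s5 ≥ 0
p = 2, q = 0, z = -18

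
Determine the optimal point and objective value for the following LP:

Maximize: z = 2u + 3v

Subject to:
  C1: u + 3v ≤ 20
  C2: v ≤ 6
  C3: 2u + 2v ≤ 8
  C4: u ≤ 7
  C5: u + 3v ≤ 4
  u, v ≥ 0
Each vertex is the intersection of two constraint boundaries that also satisfies all remaining constraints:
  u = 0 and v = 0 → (0, 0)
  2u + 2v = 8 and u + 3v = 4 → (4, 0)
  u + 3v = 4 and u = 0 → (0, 1.333)

Evaluating z = 2u + 3v at each vertex:
  (0, 0): z = 0
  (4, 0): z = 8
  (0, 1.333): z = 4

The maximum is at (4, 0) with z = 8.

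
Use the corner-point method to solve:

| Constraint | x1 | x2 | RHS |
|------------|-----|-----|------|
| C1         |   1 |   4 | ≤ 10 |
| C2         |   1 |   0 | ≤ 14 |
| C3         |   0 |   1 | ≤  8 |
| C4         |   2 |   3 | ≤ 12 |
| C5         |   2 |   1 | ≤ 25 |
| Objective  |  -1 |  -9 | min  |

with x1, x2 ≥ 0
Each vertex is the intersection of two constraint boundaries that also satisfies all remaining constraints:
  x1 = 0 and x2 = 0 → (0, 0)
  2x1 + 3x2 = 12 and x2 = 0 → (6, 0)
  x1 + 4x2 = 10 and 2x1 + 3x2 = 12 → (3.6, 1.6)
  x1 + 4x2 = 10 and x1 = 0 → (0, 2.5)

Evaluating z = -x1 - 9x2 at each vertex:
  (0, 0): z = 0
  (6, 0): z = -6
  (3.6, 1.6): z = -18
  (0, 2.5): z = -22.5

The minimum is at (0, 2.5) with z = -22.5.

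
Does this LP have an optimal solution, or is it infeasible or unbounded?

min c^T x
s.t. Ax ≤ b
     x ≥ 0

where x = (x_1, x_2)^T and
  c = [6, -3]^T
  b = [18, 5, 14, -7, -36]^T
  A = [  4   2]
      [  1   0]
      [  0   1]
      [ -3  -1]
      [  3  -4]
The point (0, 9) satisfies every constraint, so the LP is feasible; the constraints give x_1 ≤ 5 and x_2 ≤ 14, which with x_1, x_2 ≥ 0 keep the feasible region inside a bounded box. A feasible, bounded LP attains a finite optimum at a vertex.

Feasible with finite optimum z* = -27 at (0, 9).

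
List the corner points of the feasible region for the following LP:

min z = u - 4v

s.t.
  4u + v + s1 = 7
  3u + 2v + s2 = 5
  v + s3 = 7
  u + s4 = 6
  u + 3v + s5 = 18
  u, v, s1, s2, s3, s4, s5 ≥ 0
Each vertex is the intersection of two constraint boundaries that also satisfies all remaining constraints:
  u = 0 and v = 0 → (0, 0)
  3u + 2v = 5 and v = 0 → (1.667, 0)
  3u + 2v = 5 and u = 0 → (0, 2.5)

Vertices: (0, 0), (1.667, 0), (0, 2.5)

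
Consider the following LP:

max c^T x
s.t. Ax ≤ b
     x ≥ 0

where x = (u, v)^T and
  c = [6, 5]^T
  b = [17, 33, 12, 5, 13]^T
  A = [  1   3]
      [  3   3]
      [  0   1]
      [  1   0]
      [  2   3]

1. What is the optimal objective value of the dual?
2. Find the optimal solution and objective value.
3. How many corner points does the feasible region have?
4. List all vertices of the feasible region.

1. 35 (by strong duality, equal to the primal optimum)
2. u = 5, v = 1, z = 35
3. 4
4. (0, 0), (5, 0), (5, 1), (0, 4.333)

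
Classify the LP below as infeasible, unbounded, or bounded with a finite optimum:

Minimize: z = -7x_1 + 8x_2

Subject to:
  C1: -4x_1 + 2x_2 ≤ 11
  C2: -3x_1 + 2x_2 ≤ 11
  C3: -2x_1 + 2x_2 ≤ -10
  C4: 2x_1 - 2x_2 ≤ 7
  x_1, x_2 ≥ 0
C4 requires 2x_1 - 2x_2 ≤ 7, while C3 (-2x_1 + 2x_2 ≤ -10) is equivalent to 2x_1 - 2x_2 ≥ 10. Together they would need 10 ≤ 2x_1 - 2x_2 ≤ 7, which is impossible since 10 > 7. No point satisfies all constraints.

Infeasible: no point satisfies all constraints simultaneously.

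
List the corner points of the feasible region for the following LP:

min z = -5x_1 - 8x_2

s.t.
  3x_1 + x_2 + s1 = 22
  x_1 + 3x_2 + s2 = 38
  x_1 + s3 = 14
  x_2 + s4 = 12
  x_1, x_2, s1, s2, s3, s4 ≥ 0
Each vertex is the intersection of two constraint boundaries that also satisfies all remaining constraints:
  x_1 = 0 and x_2 = 0 → (0, 0)
  3x_1 + x_2 = 22 and x_2 = 0 → (7.333, 0)
  3x_1 + x_2 = 22 and x_1 + 3x_2 = 38 → (3.5, 11.5)
  x_1 + 3x_2 = 38 and x_2 = 12 → (2, 12)
  x_2 = 12 and x_1 = 0 → (0, 12)

Vertices: (0, 0), (7.333, 0), (3.5, 11.5), (2, 12), (0, 12)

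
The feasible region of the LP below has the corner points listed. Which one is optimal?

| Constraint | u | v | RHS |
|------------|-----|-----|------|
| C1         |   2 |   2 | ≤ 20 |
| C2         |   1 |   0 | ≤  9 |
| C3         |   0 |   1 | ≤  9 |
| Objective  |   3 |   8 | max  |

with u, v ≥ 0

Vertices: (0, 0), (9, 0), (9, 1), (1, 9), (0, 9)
Evaluating z = 3u + 8v at each vertex:
  (0, 0): z = 0
  (9, 0): z = 27
  (9, 1): z = 35
  (1, 9): z = 75
  (0, 9): z = 72

The largest value is z = 75, attained at (1, 9).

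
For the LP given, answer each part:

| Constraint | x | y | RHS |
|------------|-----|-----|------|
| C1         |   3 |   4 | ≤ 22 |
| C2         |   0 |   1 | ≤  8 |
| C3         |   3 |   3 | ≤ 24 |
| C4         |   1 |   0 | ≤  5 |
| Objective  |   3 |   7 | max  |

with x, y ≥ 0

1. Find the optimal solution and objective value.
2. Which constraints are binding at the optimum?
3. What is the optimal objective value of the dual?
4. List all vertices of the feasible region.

1. x = 0, y = 5.5, z = 38.5
2. C1, x ≥ 0
3. 38.5 (by strong duality, equal to the primal optimum)
4. (0, 0), (5, 0), (5, 1.75), (0, 5.5)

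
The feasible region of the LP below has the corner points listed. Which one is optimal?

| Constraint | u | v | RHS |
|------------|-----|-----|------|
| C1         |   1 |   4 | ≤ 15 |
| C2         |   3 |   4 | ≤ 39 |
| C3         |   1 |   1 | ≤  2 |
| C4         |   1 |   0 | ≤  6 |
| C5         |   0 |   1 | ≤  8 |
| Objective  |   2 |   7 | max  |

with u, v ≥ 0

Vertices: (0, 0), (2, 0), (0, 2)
Evaluating z = 2u + 7v at each vertex:
  (0, 0): z = 0
  (2, 0): z = 4
  (0, 2): z = 14

The largest value is z = 14, attained at (0, 2).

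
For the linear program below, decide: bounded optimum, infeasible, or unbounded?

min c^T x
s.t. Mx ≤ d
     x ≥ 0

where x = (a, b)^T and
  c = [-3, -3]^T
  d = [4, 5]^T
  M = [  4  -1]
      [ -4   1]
Feasible point: (0, 0) satisfies every constraint, so the LP is feasible.
Direction d = (1, 4): for each constraint row a, a·d ≤ 0 —
  (4)(1) + (-1)(4) = 0 ≤ 0
  (-4)(1) + (1)(4) = 0 ≤ 0
and d ≥ 0, so (0, 0) + t·d stays feasible for every t ≥ 0. Along this ray z = -3a - 3b changes by -15 per unit t, so z → −∞.

Unbounded — the objective can decrease without bound over the feasible region.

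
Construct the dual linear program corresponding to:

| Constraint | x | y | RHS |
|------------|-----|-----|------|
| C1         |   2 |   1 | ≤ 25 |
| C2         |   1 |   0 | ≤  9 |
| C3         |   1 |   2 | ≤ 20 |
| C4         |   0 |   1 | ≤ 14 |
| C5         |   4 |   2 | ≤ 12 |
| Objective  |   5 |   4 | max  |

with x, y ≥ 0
Minimize: z = 25y1 + 9y2 + 20y3 + 14y4 + 12y5

Subject to:
  C1: -2y1 - y2 - y3 - 4y5 ≤ -5
  C2: -y1 - 2y3 - y4 - 2y5 ≤ -4
  y1, y2, y3, y4, y5 ≥ 0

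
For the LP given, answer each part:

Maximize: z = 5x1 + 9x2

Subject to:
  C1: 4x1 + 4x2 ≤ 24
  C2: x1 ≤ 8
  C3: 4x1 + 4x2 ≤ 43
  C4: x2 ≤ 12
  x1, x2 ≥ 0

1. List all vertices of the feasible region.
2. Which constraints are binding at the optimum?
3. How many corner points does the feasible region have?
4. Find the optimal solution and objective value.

1. (0, 0), (6, 0), (0, 6)
2. C1, x1 ≥ 0
3. 3
4. x1 = 0, x2 = 6, z = 54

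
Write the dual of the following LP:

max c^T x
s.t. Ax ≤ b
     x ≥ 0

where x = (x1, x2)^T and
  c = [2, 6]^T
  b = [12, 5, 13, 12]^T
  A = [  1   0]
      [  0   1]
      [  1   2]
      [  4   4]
Minimize: z = 12y1 + 5y2 + 13y3 + 12y4

Subject to:
  C1: -y1 - y3 - 4y4 ≤ -2
  C2: -y2 - 2y3 - 4y4 ≤ -6
  y1, y2, y3, y4 ≥ 0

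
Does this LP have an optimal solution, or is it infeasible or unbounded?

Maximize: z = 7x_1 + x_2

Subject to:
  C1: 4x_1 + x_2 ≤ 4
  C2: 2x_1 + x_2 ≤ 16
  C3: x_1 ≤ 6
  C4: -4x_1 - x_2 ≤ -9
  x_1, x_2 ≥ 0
C1 requires 4x_1 + x_2 ≤ 4, while C4 (-4x_1 - x_2 ≤ -9) is equivalent to 4x_1 + x_2 ≥ 9. Together they would need 9 ≤ 4x_1 + x_2 ≤ 4, which is impossible since 9 > 4. No point satisfies all constraints.

The feasible region is empty; the LP is infeasible.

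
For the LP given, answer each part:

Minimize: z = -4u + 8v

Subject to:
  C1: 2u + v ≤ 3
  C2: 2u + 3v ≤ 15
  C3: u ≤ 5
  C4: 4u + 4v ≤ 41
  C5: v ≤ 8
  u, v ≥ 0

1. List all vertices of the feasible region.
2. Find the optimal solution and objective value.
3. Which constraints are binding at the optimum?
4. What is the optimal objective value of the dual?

1. (0, 0), (1.5, 0), (0, 3)
2. u = 1.5, v = 0, z = -6
3. C1, v ≥ 0
4. -6 (by strong duality, equal to the primal optimum)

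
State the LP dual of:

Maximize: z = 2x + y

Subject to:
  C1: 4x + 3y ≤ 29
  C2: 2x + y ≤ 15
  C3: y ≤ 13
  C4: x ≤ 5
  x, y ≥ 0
Minimize: z = 29y1 + 15y2 + 13y3 + 5y4

Subject to:
  C1: -4y1 - 2y2 - y4 ≤ -2
  C2: -3y1 - y2 - y3 ≤ -1
  y1, y2, y3, y4 ≥ 0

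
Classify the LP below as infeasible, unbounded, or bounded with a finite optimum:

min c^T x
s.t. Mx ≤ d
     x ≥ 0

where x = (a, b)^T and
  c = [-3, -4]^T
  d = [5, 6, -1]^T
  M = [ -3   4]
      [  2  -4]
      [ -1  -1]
Feasible point: (0, 1) satisfies every constraint, so the LP is feasible.
Direction d = (4, 3): for each constraint row a, a·d ≤ 0 —
  (-3)(4) + (4)(3) = 0 ≤ 0
  (2)(4) + (-4)(3) = -4 ≤ 0
  (-1)(4) + (-1)(3) = -7 ≤ 0
and d ≥ 0, so (0, 1) + t·d stays feasible for every t ≥ 0. Along this ray z = -3a - 4b changes by -24 per unit t, so z → −∞.

The LP is unbounded; z can be made arbitrarily small.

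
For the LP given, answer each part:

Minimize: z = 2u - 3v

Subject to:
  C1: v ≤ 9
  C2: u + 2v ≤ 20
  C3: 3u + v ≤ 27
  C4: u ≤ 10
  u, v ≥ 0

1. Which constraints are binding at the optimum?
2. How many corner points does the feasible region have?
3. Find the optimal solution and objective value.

1. C1, u ≥ 0
2. 5
3. u = 0, v = 9, z = -27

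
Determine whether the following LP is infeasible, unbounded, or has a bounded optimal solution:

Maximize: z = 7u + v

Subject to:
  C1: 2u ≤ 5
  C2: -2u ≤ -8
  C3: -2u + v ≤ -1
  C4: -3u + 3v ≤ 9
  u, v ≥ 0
C1 requires 2u ≤ 5, while C2 (-2u ≤ -8) is equivalent to 2u ≥ 8. Together they would need 8 ≤ 2u ≤ 5, which is impossible since 8 > 5. No point satisfies all constraints.

Infeasible — the constraint set is empty.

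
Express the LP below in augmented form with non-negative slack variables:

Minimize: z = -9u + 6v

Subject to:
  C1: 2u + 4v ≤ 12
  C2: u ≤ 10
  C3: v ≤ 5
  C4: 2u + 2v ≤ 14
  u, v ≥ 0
min z = -9u + 6v

s.t.
  2u + 4v + s1 = 12
  u + s2 = 10
  v + s3 = 5
  2u + 2v + s4 = 14
  u, v, s1, s2, s3, s4 ≥ 0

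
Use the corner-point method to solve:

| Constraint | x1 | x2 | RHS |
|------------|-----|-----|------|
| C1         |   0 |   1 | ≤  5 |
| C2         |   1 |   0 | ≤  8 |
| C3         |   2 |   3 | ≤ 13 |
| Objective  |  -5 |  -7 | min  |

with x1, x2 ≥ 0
Each vertex is the intersection of two constraint boundaries that also satisfies all remaining constraints:
  x1 = 0 and x2 = 0 → (0, 0)
  2x1 + 3x2 = 13 and x2 = 0 → (6.5, 0)
  2x1 + 3x2 = 13 and x1 = 0 → (0, 4.333)

Evaluating z = -5x1 - 7x2 at each vertex:
  (0, 0): z = 0
  (6.5, 0): z = -32.5
  (0, 4.333): z = -30.33

The minimum is at (6.5, 0) with z = -32.5.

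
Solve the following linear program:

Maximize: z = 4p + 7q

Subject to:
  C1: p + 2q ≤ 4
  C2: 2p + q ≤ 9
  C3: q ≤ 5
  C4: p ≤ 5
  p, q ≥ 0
Each vertex is the intersection of two constraint boundaries that also satisfies all remaining constraints:
  p = 0 and q = 0 → (0, 0)
  p + 2q = 4 and q = 0 → (4, 0)
  p + 2q = 4 and p = 0 → (0, 2)

Evaluating z = 4p + 7q at each vertex:
  (0, 0): z = 0
  (4, 0): z = 16
  (0, 2): z = 14

The maximum is at (4, 0) with z = 16.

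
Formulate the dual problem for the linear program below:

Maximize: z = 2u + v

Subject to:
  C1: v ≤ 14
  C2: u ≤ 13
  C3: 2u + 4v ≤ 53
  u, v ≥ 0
Minimize: z = 14y1 + 13y2 + 53y3

Subject to:
  C1: -y2 - 2y3 ≤ -2
  C2: -y1 - 4y3 ≤ -1
  y1, y2, y3 ≥ 0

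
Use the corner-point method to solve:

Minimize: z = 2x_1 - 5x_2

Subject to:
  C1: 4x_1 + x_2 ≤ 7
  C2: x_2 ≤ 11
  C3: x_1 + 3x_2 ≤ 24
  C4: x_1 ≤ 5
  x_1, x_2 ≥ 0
Each vertex is the intersection of two constraint boundaries that also satisfies all remaining constraints:
  x_1 = 0 and x_2 = 0 → (0, 0)
  4x_1 + x_2 = 7 and x_2 = 0 → (1.75, 0)
  4x_1 + x_2 = 7 and x_1 = 0 → (0, 7)

Evaluating z = 2x_1 - 5x_2 at each vertex:
  (0, 0): z = 0
  (1.75, 0): z = 3.5
  (0, 7): z = -35

The minimum is at (0, 7) with z = -35.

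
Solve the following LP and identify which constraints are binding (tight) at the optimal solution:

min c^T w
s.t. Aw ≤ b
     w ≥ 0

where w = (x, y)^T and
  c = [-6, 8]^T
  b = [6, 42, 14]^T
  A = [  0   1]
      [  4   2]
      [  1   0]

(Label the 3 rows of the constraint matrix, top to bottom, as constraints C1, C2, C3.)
Optimal: x = 10.5, y = 0
Slack at optimum:
  C1: slack = 6
  C2: slack = 0 (binding)
  C3: slack = 3.5
  x ≥ 0: x = 10.5
  y ≥ 0: y = 0 (binding)
Binding constraints: C2, y ≥ 0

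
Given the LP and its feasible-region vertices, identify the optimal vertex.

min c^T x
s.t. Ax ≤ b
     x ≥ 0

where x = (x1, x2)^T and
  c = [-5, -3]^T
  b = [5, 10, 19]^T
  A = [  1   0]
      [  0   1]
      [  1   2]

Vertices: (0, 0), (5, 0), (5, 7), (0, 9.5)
(5, 7) with z = -46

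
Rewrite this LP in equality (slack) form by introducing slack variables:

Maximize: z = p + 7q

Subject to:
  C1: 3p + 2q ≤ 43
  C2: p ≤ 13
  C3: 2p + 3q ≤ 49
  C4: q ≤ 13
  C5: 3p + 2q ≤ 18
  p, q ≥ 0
max z = p + 7q

s.t.
  3p + 2q + s1 = 43
  p + s2 = 13
  2p + 3q + s3 = 49
  q + s4 = 13
  3p + 2q + s5 = 18
  p, q, s1, s2, s3, s4, s5 ≥ 0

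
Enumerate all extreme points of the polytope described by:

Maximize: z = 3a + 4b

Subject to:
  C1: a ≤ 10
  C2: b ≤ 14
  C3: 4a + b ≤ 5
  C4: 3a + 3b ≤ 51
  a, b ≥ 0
Each vertex is the intersection of two constraint boundaries that also satisfies all remaining constraints:
  a = 0 and b = 0 → (0, 0)
  4a + b = 5 and b = 0 → (1.25, 0)
  4a + b = 5 and a = 0 → (0, 5)

Vertices: (0, 0), (1.25, 0), (0, 5)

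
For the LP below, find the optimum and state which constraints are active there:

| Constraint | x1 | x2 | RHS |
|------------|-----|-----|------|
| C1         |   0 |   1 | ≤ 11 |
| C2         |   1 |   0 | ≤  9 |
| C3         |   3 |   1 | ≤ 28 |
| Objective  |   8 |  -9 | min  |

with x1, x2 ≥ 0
Optimal: x1 = 0, x2 = 11
Slack at optimum:
  C1: slack = 0 (binding)
  C2: slack = 9
  C3: slack = 17
  x1 ≥ 0: x1 = 0 (binding)
  x2 ≥ 0: x2 = 11
Binding constraints: C1, x1 ≥ 0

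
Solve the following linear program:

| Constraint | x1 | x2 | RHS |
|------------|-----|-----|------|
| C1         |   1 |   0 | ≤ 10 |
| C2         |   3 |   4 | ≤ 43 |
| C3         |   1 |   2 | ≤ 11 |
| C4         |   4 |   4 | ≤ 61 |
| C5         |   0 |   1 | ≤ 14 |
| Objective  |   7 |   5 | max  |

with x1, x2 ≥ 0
x1 = 10, x2 = 0.5, z = 72.5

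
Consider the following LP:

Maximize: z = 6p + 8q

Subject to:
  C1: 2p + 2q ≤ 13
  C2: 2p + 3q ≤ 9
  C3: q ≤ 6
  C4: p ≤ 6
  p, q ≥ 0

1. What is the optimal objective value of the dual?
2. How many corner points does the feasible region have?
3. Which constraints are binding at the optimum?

1. 27 (by strong duality, equal to the primal optimum)
2. 3
3. C2, q ≥ 0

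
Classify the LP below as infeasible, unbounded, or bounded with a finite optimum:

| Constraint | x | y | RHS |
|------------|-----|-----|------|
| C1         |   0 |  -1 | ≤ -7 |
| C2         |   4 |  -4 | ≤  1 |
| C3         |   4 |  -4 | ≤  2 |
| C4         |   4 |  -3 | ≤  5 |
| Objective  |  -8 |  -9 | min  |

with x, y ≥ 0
Feasible point: (0, 7) satisfies every constraint, so the LP is feasible.
Direction d = (0, 1): for each constraint row a, a·d ≤ 0 —
  (0)(0) + (-1)(1) = -1 ≤ 0
  (4)(0) + (-4)(1) = -4 ≤ 0
  (4)(0) + (-4)(1) = -4 ≤ 0
  (4)(0) + (-3)(1) = -3 ≤ 0
and d ≥ 0, so (0, 7) + t·d stays feasible for every t ≥ 0. Along this ray z = -8x - 9y changes by -9 per unit t, so z → −∞.

Unbounded — the objective can decrease without bound over the feasible region.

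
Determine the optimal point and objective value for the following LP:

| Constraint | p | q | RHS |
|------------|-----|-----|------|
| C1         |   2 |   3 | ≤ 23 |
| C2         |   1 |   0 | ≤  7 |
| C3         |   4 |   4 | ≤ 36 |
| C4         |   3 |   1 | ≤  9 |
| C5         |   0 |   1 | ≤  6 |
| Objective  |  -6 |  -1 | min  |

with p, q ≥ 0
Each vertex is the intersection of two constraint boundaries that also satisfies all remaining constraints:
  p = 0 and q = 0 → (0, 0)
  3p + q = 9 and q = 0 → (3, 0)
  3p + q = 9 and q = 6 → (1, 6)
  q = 6 and p = 0 → (0, 6)

Evaluating z = -6p - q at each vertex:
  (0, 0): z = 0
  (3, 0): z = -18
  (1, 6): z = -12
  (0, 6): z = -6

The minimum is at (3, 0) with z = -18.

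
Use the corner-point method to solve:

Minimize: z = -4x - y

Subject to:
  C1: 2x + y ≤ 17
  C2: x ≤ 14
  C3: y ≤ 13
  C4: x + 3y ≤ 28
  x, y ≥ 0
x = 8.5, y = 0, z = -34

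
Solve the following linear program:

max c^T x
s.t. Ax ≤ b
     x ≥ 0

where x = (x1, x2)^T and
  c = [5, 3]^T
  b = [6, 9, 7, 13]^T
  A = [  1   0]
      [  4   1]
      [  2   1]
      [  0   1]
Each vertex is the intersection of two constraint boundaries that also satisfies all remaining constraints:
  x1 = 0 and x2 = 0 → (0, 0)
  4x1 + x2 = 9 and x2 = 0 → (2.25, 0)
  4x1 + x2 = 9 and 2x1 + x2 = 7 → (1, 5)
  2x1 + x2 = 7 and x1 = 0 → (0, 7)

Evaluating z = 5x1 + 3x2 at each vertex:
  (0, 0): z = 0
  (2.25, 0): z = 11.25
  (1, 5): z = 20
  (0, 7): z = 21

The maximum is at (0, 7) with z = 21.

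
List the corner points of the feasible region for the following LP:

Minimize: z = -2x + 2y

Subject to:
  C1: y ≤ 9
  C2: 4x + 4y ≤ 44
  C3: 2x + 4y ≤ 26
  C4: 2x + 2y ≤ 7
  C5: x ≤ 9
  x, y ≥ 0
Each vertex is the intersection of two constraint boundaries that also satisfies all remaining constraints:
  x = 0 and y = 0 → (0, 0)
  2x + 2y = 7 and y = 0 → (3.5, 0)
  2x + 2y = 7 and x = 0 → (0, 3.5)

Vertices: (0, 0), (3.5, 0), (0, 3.5)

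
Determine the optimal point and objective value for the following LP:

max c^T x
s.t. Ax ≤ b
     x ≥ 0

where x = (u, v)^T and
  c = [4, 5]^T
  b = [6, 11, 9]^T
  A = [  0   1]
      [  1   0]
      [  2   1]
u = 1.5, v = 6, z = 36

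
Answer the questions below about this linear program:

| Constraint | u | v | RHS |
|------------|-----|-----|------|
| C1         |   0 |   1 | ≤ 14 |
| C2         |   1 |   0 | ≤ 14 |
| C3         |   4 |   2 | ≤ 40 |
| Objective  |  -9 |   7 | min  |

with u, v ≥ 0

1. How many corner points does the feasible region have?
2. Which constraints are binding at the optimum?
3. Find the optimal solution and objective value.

1. 4
2. C3, v ≥ 0
3. u = 10, v = 0, z = -90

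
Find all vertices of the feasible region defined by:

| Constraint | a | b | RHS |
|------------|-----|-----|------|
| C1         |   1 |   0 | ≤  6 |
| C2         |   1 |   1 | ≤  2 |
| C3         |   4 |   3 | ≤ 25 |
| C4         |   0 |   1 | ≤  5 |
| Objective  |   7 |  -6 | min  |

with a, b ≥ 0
Each vertex is the intersection of two constraint boundaries that also satisfies all remaining constraints:
  a = 0 and b = 0 → (0, 0)
  a + b = 2 and b = 0 → (2, 0)
  a + b = 2 and a = 0 → (0, 2)

Vertices: (0, 0), (2, 0), (0, 2)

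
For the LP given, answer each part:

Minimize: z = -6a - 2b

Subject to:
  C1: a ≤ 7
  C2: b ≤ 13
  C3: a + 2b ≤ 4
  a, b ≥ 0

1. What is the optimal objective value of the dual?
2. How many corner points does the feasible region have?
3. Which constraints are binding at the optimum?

1. -24 (by strong duality, equal to the primal optimum)
2. 3
3. C3, b ≥ 0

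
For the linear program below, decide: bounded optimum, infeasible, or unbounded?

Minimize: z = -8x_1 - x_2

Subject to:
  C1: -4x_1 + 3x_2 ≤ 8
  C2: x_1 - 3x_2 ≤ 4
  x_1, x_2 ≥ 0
Feasible point: (0, 0) satisfies every constraint, so the LP is feasible.
Direction d = (1, 1): for each constraint row a, a·d ≤ 0 —
  (-4)(1) + (3)(1) = -1 ≤ 0
  (1)(1) + (-3)(1) = -2 ≤ 0
and d ≥ 0, so (0, 0) + t·d stays feasible for every t ≥ 0. Along this ray z = -8x_1 - x_2 changes by -9 per unit t, so z → −∞.

The LP is unbounded; z can be made arbitrarily small.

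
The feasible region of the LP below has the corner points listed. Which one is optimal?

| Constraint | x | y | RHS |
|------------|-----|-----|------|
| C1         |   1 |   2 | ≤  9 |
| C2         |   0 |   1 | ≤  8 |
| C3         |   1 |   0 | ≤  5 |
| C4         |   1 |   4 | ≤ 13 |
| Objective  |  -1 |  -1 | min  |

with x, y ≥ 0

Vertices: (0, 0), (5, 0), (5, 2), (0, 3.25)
Evaluating z = -x - y at each vertex:
  (0, 0): z = 0
  (5, 0): z = -5
  (5, 2): z = -7
  (0, 3.25): z = -3.25

The smallest value is z = -7, attained at (5, 2).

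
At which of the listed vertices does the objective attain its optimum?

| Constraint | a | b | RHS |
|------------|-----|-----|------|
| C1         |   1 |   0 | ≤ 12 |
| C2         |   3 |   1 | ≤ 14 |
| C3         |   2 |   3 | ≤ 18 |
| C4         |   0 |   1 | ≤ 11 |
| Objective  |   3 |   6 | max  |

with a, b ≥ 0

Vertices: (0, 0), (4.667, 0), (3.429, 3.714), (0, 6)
Evaluating z = 3a + 6b at each vertex:
  (0, 0): z = 0
  (4.667, 0): z = 14
  (3.429, 3.714): z = 32.57
  (0, 6): z = 36

The largest value is z = 36, attained at (0, 6).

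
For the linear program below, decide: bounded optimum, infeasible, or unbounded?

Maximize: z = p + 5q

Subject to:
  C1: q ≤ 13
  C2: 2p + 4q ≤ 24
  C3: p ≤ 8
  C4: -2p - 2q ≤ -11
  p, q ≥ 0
The point (0, 6) satisfies every constraint, so the LP is feasible; the constraints give p ≤ 8 and q ≤ 13, which with p, q ≥ 0 keep the feasible region inside a bounded box. A feasible, bounded LP attains a finite optimum at a vertex.

Evaluating z = p + 5q at each vertex:
  (5.5, 0): z = 5.5
  (8, 0): z = 8
  (8, 2): z = 18
  (0, 6): z = 30
  (0, 5.5): z = 27.5

Feasible with finite optimum z* = 30 at (0, 6).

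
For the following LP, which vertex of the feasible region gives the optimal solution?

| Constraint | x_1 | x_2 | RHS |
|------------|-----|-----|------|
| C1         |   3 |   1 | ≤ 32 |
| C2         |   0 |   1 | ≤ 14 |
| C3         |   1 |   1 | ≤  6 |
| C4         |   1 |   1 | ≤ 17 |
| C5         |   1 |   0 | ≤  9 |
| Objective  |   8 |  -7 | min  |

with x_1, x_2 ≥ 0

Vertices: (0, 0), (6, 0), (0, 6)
Evaluating z = 8x_1 - 7x_2 at each vertex:
  (0, 0): z = 0
  (6, 0): z = 48
  (0, 6): z = -42

The smallest value is z = -42, attained at (0, 6).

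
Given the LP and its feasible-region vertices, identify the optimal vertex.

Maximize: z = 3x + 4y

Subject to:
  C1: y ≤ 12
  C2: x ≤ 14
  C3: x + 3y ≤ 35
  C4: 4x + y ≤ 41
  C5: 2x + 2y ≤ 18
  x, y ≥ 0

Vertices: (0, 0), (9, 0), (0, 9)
(0, 9) with z = 36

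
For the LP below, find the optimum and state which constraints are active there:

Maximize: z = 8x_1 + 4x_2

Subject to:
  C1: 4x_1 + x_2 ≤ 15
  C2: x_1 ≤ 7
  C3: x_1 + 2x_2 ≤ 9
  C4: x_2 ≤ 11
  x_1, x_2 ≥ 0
Optimal: x_1 = 3, x_2 = 3
Slack at optimum:
  C1: slack = 0 (binding)
  C2: slack = 4
  C3: slack = 0 (binding)
  C4: slack = 8
  x_1 ≥ 0: x_1 = 3
  x_2 ≥ 0: x_2 = 3
Binding constraints: C1, C3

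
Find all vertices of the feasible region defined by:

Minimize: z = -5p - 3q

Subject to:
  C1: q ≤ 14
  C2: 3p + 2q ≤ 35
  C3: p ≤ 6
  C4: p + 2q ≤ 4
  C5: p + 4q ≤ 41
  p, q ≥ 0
Each vertex is the intersection of two constraint boundaries that also satisfies all remaining constraints:
  p = 0 and q = 0 → (0, 0)
  p + 2q = 4 and q = 0 → (4, 0)
  p + 2q = 4 and p = 0 → (0, 2)

Vertices: (0, 0), (4, 0), (0, 2)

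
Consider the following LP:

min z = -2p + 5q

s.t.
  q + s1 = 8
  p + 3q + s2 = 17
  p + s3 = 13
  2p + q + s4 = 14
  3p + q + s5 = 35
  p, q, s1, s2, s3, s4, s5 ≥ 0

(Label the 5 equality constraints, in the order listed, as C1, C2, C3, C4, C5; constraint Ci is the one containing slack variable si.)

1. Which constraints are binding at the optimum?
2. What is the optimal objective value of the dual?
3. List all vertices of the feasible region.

1. C4, q ≥ 0
2. -14 (by strong duality, equal to the primal optimum)
3. (0, 0), (7, 0), (5, 4), (0, 5.667)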